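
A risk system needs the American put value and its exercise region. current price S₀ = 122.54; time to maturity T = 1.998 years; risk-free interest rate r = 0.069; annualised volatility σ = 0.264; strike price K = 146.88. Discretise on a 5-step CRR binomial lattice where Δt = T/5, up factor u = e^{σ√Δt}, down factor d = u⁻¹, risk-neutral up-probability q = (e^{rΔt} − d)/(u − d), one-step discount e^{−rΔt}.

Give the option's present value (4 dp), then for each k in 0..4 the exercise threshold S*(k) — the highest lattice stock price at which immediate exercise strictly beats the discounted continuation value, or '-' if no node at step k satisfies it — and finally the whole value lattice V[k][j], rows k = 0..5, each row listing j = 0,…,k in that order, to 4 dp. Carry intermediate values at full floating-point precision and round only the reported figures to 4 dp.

Δt=0.39960, u=1.18162, d=0.84630, q=0.54175, disc=e^(-rΔt)=0.97280
k=5 terminal: V=max(K-S,0) → 93.6824 72.6043 43.1747 2.0845 0.0000 0.0000
k=4: j=0 S=62.8593 intr=84.0207 cont=80.0262 V=84.0207[EX]; j=1 S=87.7655 intr=59.1145 cont=55.1200 V=59.1145[EX]; j=2 S=122.5400 intr=24.3400 cont=20.3455 V=24.3400[EX]; j=3 S=171.0930 intr=0.0000 cont=0.9293 V=0.9293[hold]; j=4 S=238.8836 intr=0.0000 cont=0.0000 V=0.0000[hold]  S*(4)=122.5400
k=3: j=0 S=74.2757 intr=72.6043 cont=68.6098 V=72.6043[EX]; j=1 S=103.7053 intr=43.1747 cont=39.1802 V=43.1747[EX]; j=2 S=144.7955 intr=2.0845 cont=11.3403 V=11.3403[hold]; j=3 S=202.1665 intr=0.0000 cont=0.4143 V=0.4143[hold]  S*(3)=103.7053
k=2: j=0 S=87.7655 intr=59.1145 cont=55.1200 V=59.1145[EX]; j=1 S=122.5400 intr=24.3400 cont=25.2234 V=25.2234[hold]; j=2 S=171.0930 intr=0.0000 cont=5.2737 V=5.2737[hold]  S*(2)=87.7655
k=1: j=0 S=103.7053 intr=43.1747 cont=39.6458 V=43.1747[EX]; j=1 S=144.7955 intr=2.0845 cont=14.0237 V=14.0237[hold]  S*(1)=103.7053
k=0: j=0 S=122.5400 intr=24.3400 cont=26.6376 V=26.6376[hold]  S*(0)=-

price = 26.6376
boundary = - 103.7053 87.7655 103.7053 122.5400
tree:
26.6376
43.1747 14.0237
59.1145 25.2234 5.2737
72.6043 43.1747 11.3403 0.4143
84.0207 59.1145 24.3400 0.9293 0.0000
93.6824 72.6043 43.1747 2.0845 0.0000 0.0000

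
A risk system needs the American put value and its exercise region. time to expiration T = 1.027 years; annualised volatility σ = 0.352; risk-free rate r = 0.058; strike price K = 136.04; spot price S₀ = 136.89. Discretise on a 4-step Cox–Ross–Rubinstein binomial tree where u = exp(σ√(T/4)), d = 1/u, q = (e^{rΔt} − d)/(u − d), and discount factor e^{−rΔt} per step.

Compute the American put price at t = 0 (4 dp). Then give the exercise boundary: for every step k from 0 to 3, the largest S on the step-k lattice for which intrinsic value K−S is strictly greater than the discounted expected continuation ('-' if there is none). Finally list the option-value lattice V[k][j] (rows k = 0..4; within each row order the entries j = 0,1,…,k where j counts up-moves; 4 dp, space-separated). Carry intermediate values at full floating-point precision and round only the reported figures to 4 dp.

params: Δt=0.25675 u=1.19526 d=0.83664 q=0.49736 e^(-rΔt)=0.98522
t_4 payoffs: 68.9700 40.2214 0.0000 0.0000 0.0000
t_3: node(3,0) S=80.1658 payoff=55.8742 vs cont=53.8634 → 55.8742 [stop]  node(3,1) S=114.5278 payoff=21.5122 vs cont=19.9179 → 21.5122 [stop]  node(3,2) S=163.6186 payoff=0.0000 vs cont=0.0000 → 0.0000 [wait]  node(3,3) S=233.7514 payoff=0.0000 vs cont=0.0000 → 0.0000 [wait]  ⇒ S*(3)=114.5278
t_2: node(2,0) S=95.8186 payoff=40.2214 vs cont=38.2105 → 40.2214 [stop]  node(2,1) S=136.8900 payoff=0.0000 vs cont=10.6530 → 10.6530 [wait]  node(2,2) S=195.5660 payoff=0.0000 vs cont=0.0000 → 0.0000 [wait]  ⇒ S*(2)=95.8186
t_1: node(1,0) S=114.5278 payoff=21.5122 vs cont=25.1380 → 25.1380 [wait]  node(1,1) S=163.6186 payoff=0.0000 vs cont=5.2754 → 5.2754 [wait]  ⇒ S*(1)=-
t_0: node(0,0) S=136.8900 payoff=0.0000 vs cont=15.0335 → 15.0335 [wait]  ⇒ S*(0)=-

price = 15.0335
boundary = - - 95.8186 114.5278
tree:
15.0335
25.1380 5.2754
40.2214 10.6530 0.0000
55.8742 21.5122 0.0000 0.0000
68.9700 40.2214 0.0000 0.0000 0.0000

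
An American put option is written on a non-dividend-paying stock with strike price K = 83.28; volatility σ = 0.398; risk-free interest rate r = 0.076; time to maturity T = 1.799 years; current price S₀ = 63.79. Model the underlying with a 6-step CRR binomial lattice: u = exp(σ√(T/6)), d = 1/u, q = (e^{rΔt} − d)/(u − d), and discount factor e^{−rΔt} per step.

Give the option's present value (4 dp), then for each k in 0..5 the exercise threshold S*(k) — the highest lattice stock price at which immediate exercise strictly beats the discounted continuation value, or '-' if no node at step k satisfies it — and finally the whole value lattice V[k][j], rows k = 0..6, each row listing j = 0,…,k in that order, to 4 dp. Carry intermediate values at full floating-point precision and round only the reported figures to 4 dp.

params: Δt=0.29983 u=1.24350 d=0.80418 q=0.49820 e^(-rΔt)=0.97747
t_6 payoffs: 66.0268 56.6013 42.0267 19.4900 0.0000 0.0000 0.0000
t_5: node(5,0) S=21.4544 payoff=61.8256 vs cont=59.9493 → 61.8256 [stop]  node(5,1) S=33.1750 payoff=50.1050 vs cont=48.2287 → 50.1050 [stop]  node(5,2) S=51.2986 payoff=31.9814 vs cont=30.1051 → 31.9814 [stop]  node(5,3) S=79.3231 payoff=3.9569 vs cont=9.5598 → 9.5598 [wait]  node(5,4) S=122.6574 payoff=0.0000 vs cont=0.0000 → 0.0000 [wait]  node(5,5) S=189.6654 payoff=0.0000 vs cont=0.0000 → 0.0000 [wait]  ⇒ S*(5)=51.2986
t_4: node(4,0) S=26.6787 payoff=56.6013 vs cont=54.7251 → 56.6013 [stop]  node(4,1) S=41.2533 payoff=42.0267 vs cont=40.1505 → 42.0267 [stop]  node(4,2) S=63.7900 payoff=19.4900 vs cont=20.3422 → 20.3422 [wait]  node(4,3) S=98.6386 payoff=0.0000 vs cont=4.6891 → 4.6891 [wait]  node(4,4) S=152.5250 payoff=0.0000 vs cont=0.0000 → 0.0000 [wait]  ⇒ S*(4)=41.2533
t_3: node(3,0) S=33.1750 payoff=50.1050 vs cont=48.2287 → 50.1050 [stop]  node(3,1) S=51.2986 payoff=31.9814 vs cont=30.5201 → 31.9814 [stop]  node(3,2) S=79.3231 payoff=3.9569 vs cont=12.2613 → 12.2613 [wait]  node(3,3) S=122.6574 payoff=0.0000 vs cont=2.3000 → 2.3000 [wait]  ⇒ S*(3)=51.2986
t_2: node(2,0) S=41.2533 payoff=42.0267 vs cont=40.1505 → 42.0267 [stop]  node(2,1) S=63.7900 payoff=19.4900 vs cont=21.6577 → 21.6577 [wait]  node(2,2) S=98.6386 payoff=0.0000 vs cont=7.1342 → 7.1342 [wait]  ⇒ S*(2)=41.2533
t_1: node(1,0) S=51.2986 payoff=31.9814 vs cont=31.1608 → 31.9814 [stop]  node(1,1) S=79.3231 payoff=3.9569 vs cont=14.0972 → 14.0972 [wait]  ⇒ S*(1)=51.2986
t_0: node(0,0) S=63.7900 payoff=19.4900 vs cont=22.5518 → 22.5518 [wait]  ⇒ S*(0)=-

price = 22.5518
boundary = - 51.2986 41.2533 51.2986 41.2533 51.2986
tree:
22.5518
31.9814 14.0972
42.0267 21.6577 7.1342
50.1050 31.9814 12.2613 2.3000
56.6013 42.0267 20.3422 4.6891 0.0000
61.8256 50.1050 31.9814 9.5598 0.0000 0.0000
66.0268 56.6013 42.0267 19.4900 0.0000 0.0000 0.0000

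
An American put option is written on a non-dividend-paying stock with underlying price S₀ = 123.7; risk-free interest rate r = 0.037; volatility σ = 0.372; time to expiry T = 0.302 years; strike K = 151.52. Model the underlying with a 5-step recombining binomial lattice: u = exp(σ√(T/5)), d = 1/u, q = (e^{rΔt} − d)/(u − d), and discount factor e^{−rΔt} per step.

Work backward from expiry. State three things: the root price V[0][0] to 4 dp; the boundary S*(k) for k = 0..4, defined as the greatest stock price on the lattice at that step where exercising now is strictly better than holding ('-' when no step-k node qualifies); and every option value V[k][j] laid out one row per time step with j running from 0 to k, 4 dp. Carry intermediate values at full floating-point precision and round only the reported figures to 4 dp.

price = 29.4751
boundary = - - 103.0290 112.8924 123.7000
tree:
29.4751
38.6418 20.0452
48.4910 28.5418 11.2715
57.4926 38.6276 18.1486 4.1474
65.7077 48.4910 27.8200 8.1404 0.0000
73.2051 57.4926 38.6276 15.9777 0.0000 0.0000

Δt=0.06040, u=1.09573, d=0.91263, q=0.48938, disc=e^(-rΔt)=0.99777
k=5 terminal: V=max(K-S,0) → 73.2051 57.4926 38.6276 15.9777 0.0000 0.0000
k=4: j=0 S=85.8123 intr=65.7077 cont=65.3695 V=65.7077[EX]; j=1 S=103.0290 intr=48.4910 cont=48.1527 V=48.4910[EX]; j=2 S=123.7000 intr=27.8200 cont=27.4818 V=27.8200[EX]; j=3 S=148.5182 intr=3.0018 cont=8.1404 V=8.1404[hold]; j=4 S=178.3158 intr=0.0000 cont=0.0000 V=0.0000[hold]  S*(4)=123.7000
k=3: j=0 S=94.0274 intr=57.4926 cont=57.1543 V=57.4926[EX]; j=1 S=112.8924 intr=38.6276 cont=38.2894 V=38.6276[EX]; j=2 S=135.5423 intr=15.9777 cont=18.1486 V=18.1486[hold]; j=3 S=162.7365 intr=0.0000 cont=4.1474 V=4.1474[hold]  S*(3)=112.8924
k=2: j=0 S=103.0290 intr=48.4910 cont=48.1527 V=48.4910[EX]; j=1 S=123.7000 intr=27.8200 cont=28.5418 V=28.5418[hold]; j=2 S=148.5182 intr=3.0018 cont=11.2715 V=11.2715[hold]  S*(2)=103.0290
k=1: j=0 S=112.8924 intr=38.6276 cont=38.6418 V=38.6418[hold]; j=1 S=135.5423 intr=15.9777 cont=20.0452 V=20.0452[hold]  S*(1)=-
k=0: j=0 S=123.7000 intr=27.8200 cont=29.4751 V=29.4751[hold]  S*(0)=-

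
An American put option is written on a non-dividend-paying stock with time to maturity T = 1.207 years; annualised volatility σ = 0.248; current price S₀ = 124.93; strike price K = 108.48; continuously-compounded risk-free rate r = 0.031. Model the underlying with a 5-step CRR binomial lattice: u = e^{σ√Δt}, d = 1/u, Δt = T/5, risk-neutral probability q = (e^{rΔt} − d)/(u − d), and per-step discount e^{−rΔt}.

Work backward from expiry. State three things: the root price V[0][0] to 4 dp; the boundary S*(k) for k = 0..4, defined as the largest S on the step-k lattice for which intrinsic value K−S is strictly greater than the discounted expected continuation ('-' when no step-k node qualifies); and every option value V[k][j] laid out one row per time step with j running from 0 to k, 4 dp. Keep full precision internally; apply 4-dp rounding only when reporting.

params: Δt=0.24140 u=1.12958 d=0.88528 q=0.50032 e^(-rΔt)=0.99254
t_5 payoffs: 40.5477 21.8013 0.0000 0.0000 0.0000 0.0000
t_4: node(4,0) S=76.7351 payoff=31.7449 vs cont=30.9361 → 31.7449 [stop]  node(4,1) S=97.9108 payoff=10.5692 vs cont=10.8124 → 10.8124 [wait]  node(4,2) S=124.9300 payoff=0.0000 vs cont=0.0000 → 0.0000 [wait]  node(4,3) S=159.4054 payoff=0.0000 vs cont=0.0000 → 0.0000 [wait]  node(4,4) S=203.3946 payoff=0.0000 vs cont=0.0000 → 0.0000 [wait]  ⇒ S*(4)=76.7351
t_3: node(3,0) S=86.6787 payoff=21.8013 vs cont=21.1133 → 21.8013 [stop]  node(3,1) S=110.5983 payoff=0.0000 vs cont=5.3624 → 5.3624 [wait]  node(3,2) S=141.1188 payoff=0.0000 vs cont=0.0000 → 0.0000 [wait]  node(3,3) S=180.0616 payoff=0.0000 vs cont=0.0000 → 0.0000 [wait]  ⇒ S*(3)=86.6787
t_2: node(2,0) S=97.9108 payoff=10.5692 vs cont=13.4754 → 13.4754 [wait]  node(2,1) S=124.9300 payoff=0.0000 vs cont=2.6595 → 2.6595 [wait]  node(2,2) S=159.4054 payoff=0.0000 vs cont=0.0000 → 0.0000 [wait]  ⇒ S*(2)=-
t_1: node(1,0) S=110.5983 payoff=0.0000 vs cont=8.0038 → 8.0038 [wait]  node(1,1) S=141.1188 payoff=0.0000 vs cont=1.3190 → 1.3190 [wait]  ⇒ S*(1)=-
t_0: node(0,0) S=124.9300 payoff=0.0000 vs cont=4.6245 → 4.6245 [wait]  ⇒ S*(0)=-

price = 4.6245
boundary = - - - 86.6787 76.7351
tree:
4.6245
8.0038 1.3190
13.4754 2.6595 0.0000
21.8013 5.3624 0.0000 0.0000
31.7449 10.8124 0.0000 0.0000 0.0000
40.5477 21.8013 0.0000 0.0000 0.0000 0.0000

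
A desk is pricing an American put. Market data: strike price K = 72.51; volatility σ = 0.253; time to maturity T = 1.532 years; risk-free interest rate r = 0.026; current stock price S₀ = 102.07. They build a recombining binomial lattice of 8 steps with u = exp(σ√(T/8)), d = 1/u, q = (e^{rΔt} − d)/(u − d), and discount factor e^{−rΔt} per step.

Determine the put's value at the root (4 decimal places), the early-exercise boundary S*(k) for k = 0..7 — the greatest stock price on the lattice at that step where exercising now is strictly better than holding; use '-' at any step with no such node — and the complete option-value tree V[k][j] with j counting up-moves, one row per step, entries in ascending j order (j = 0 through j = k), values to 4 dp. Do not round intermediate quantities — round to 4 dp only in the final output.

params: Δt=0.19150 u=1.11708 d=0.89519 q=0.49485 e^(-rΔt)=0.99503
t_8 payoffs: 30.4145 19.9807 6.9608 0.0000 0.0000 0.0000 0.0000 0.0000 0.0000
t_7: node(7,0) S=47.0239 payoff=25.4861 vs cont=25.1259 → 25.4861 [stop]  node(7,1) S=58.6792 payoff=13.8308 vs cont=13.4706 → 13.8308 [stop]  node(7,2) S=73.2234 payoff=0.0000 vs cont=3.4988 → 3.4988 [wait]  node(7,3) S=91.3725 payoff=0.0000 vs cont=0.0000 → 0.0000 [wait]  node(7,4) S=114.0200 payoff=0.0000 vs cont=0.0000 → 0.0000 [wait]  node(7,5) S=142.2808 payoff=0.0000 vs cont=0.0000 → 0.0000 [wait]  node(7,6) S=177.5464 payoff=0.0000 vs cont=0.0000 → 0.0000 [wait]  node(7,7) S=221.5528 payoff=0.0000 vs cont=0.0000 → 0.0000 [wait]  ⇒ S*(7)=58.6792
t_6: node(6,0) S=52.5293 payoff=19.9807 vs cont=19.6206 → 19.9807 [stop]  node(6,1) S=65.5492 payoff=6.9608 vs cont=8.6748 → 8.6748 [wait]  node(6,2) S=81.7961 payoff=0.0000 vs cont=1.7587 → 1.7587 [wait]  node(6,3) S=102.0700 payoff=0.0000 vs cont=0.0000 → 0.0000 [wait]  node(6,4) S=127.3690 payoff=0.0000 vs cont=0.0000 → 0.0000 [wait]  node(6,5) S=158.9385 payoff=0.0000 vs cont=0.0000 → 0.0000 [wait]  node(6,6) S=198.3328 payoff=0.0000 vs cont=0.0000 → 0.0000 [wait]  ⇒ S*(6)=52.5293
t_5: node(5,0) S=58.6792 payoff=13.8308 vs cont=14.3146 → 14.3146 [wait]  node(5,1) S=73.2234 payoff=0.0000 vs cont=5.2263 → 5.2263 [wait]  node(5,2) S=91.3725 payoff=0.0000 vs cont=0.8840 → 0.8840 [wait]  node(5,3) S=114.0200 payoff=0.0000 vs cont=0.0000 → 0.0000 [wait]  node(5,4) S=142.2808 payoff=0.0000 vs cont=0.0000 → 0.0000 [wait]  node(5,5) S=177.5464 payoff=0.0000 vs cont=0.0000 → 0.0000 [wait]  ⇒ S*(5)=-
t_4: node(4,0) S=65.5492 payoff=6.9608 vs cont=9.7685 → 9.7685 [wait]  node(4,1) S=81.7961 payoff=0.0000 vs cont=3.0622 → 3.0622 [wait]  node(4,2) S=102.0700 payoff=0.0000 vs cont=0.4443 → 0.4443 [wait]  node(4,3) S=127.3690 payoff=0.0000 vs cont=0.0000 → 0.0000 [wait]  node(4,4) S=158.9385 payoff=0.0000 vs cont=0.0000 → 0.0000 [wait]  ⇒ S*(4)=-
t_3: node(3,0) S=73.2234 payoff=0.0000 vs cont=6.4179 → 6.4179 [wait]  node(3,1) S=91.3725 payoff=0.0000 vs cont=1.7580 → 1.7580 [wait]  node(3,2) S=114.0200 payoff=0.0000 vs cont=0.2233 → 0.2233 [wait]  node(3,3) S=142.2808 payoff=0.0000 vs cont=0.0000 → 0.0000 [wait]  ⇒ S*(3)=-
t_2: node(2,0) S=81.7961 payoff=0.0000 vs cont=4.0915 → 4.0915 [wait]  node(2,1) S=102.0700 payoff=0.0000 vs cont=0.9936 → 0.9936 [wait]  node(2,2) S=127.3690 payoff=0.0000 vs cont=0.1123 → 0.1123 [wait]  ⇒ S*(2)=-
t_1: node(1,0) S=91.3725 payoff=0.0000 vs cont=2.5458 → 2.5458 [wait]  node(1,1) S=114.0200 payoff=0.0000 vs cont=0.5547 → 0.5547 [wait]  ⇒ S*(1)=-
t_0: node(0,0) S=102.0700 payoff=0.0000 vs cont=1.5528 → 1.5528 [wait]  ⇒ S*(0)=-

price = 1.5528
boundary = - - - - - - 52.5293 58.6792
tree:
1.5528
2.5458 0.5547
4.0915 0.9936 0.1123
6.4179 1.7580 0.2233 0.0000
9.7685 3.0622 0.4443 0.0000 0.0000
14.3146 5.2263 0.8840 0.0000 0.0000 0.0000
19.9807 8.6748 1.7587 0.0000 0.0000 0.0000 0.0000
25.4861 13.8308 3.4988 0.0000 0.0000 0.0000 0.0000 0.0000
30.4145 19.9807 6.9608 0.0000 0.0000 0.0000 0.0000 0.0000 0.0000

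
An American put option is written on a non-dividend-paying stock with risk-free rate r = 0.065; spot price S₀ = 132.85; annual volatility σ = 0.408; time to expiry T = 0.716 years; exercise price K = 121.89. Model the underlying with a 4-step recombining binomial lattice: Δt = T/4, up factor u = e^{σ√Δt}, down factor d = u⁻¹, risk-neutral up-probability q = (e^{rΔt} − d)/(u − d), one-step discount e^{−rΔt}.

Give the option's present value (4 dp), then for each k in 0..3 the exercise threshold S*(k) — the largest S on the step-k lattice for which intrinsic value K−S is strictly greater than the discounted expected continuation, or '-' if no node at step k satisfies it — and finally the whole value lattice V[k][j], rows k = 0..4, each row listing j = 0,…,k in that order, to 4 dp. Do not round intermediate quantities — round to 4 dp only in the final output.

params: Δt=0.17900 u=1.18841 d=0.84146 q=0.49068 e^(-rΔt)=0.98843
t_4 payoffs: 55.2871 27.8252 0.0000 0.0000 0.0000
t_3: node(3,0) S=79.1517 payoff=42.7383 vs cont=41.3284 → 42.7383 [stop]  node(3,1) S=111.7878 payoff=10.1022 vs cont=14.0079 → 14.0079 [wait]  node(3,2) S=157.8806 payoff=0.0000 vs cont=0.0000 → 0.0000 [wait]  node(3,3) S=222.9785 payoff=0.0000 vs cont=0.0000 → 0.0000 [wait]  ⇒ S*(3)=79.1517
t_2: node(2,0) S=94.0648 payoff=27.8252 vs cont=28.3095 → 28.3095 [wait]  node(2,1) S=132.8500 payoff=0.0000 vs cont=7.0519 → 7.0519 [wait]  node(2,2) S=187.6272 payoff=0.0000 vs cont=0.0000 → 0.0000 [wait]  ⇒ S*(2)=-
t_1: node(1,0) S=111.7878 payoff=10.1022 vs cont=17.6720 → 17.6720 [wait]  node(1,1) S=157.8806 payoff=0.0000 vs cont=3.5501 → 3.5501 [wait]  ⇒ S*(1)=-
t_0: node(0,0) S=132.8500 payoff=0.0000 vs cont=10.6184 → 10.6184 [wait]  ⇒ S*(0)=-

price = 10.6184
boundary = - - - 79.1517
tree:
10.6184
17.6720 3.5501
28.3095 7.0519 0.0000
42.7383 14.0079 0.0000 0.0000
55.2871 27.8252 0.0000 0.0000 0.0000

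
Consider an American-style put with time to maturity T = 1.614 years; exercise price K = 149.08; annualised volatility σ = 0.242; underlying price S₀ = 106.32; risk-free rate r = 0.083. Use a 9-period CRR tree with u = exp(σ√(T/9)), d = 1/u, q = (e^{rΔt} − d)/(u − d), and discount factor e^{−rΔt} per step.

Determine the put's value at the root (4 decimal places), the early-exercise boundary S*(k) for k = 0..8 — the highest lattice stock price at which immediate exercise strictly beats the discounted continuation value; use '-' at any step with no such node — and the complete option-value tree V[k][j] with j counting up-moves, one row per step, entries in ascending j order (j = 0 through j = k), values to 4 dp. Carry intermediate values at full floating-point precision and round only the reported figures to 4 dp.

params: Δt=0.17933 u=1.10792 d=0.90259 q=0.54744 e^(-rΔt)=0.98523
t_9 payoffs: 106.8082 97.1923 85.3889 70.9004 53.1161 31.2863 4.4906 0.0000 0.0000 0.0000
t_8: node(8,0) S=46.8336 payoff=102.2464 vs cont=100.0438 → 102.2464 [stop]  node(8,1) S=57.4873 payoff=91.5927 vs cont=89.3901 → 91.5927 [stop]  node(8,2) S=70.5645 payoff=78.5155 vs cont=76.3129 → 78.5155 [stop]  node(8,3) S=86.6165 payoff=62.4635 vs cont=60.2609 → 62.4635 [stop]  node(8,4) S=106.3200 payoff=42.7600 vs cont=40.5574 → 42.7600 [stop]  node(8,5) S=130.5057 payoff=18.5743 vs cont=16.3718 → 18.5743 [stop]  node(8,6) S=160.1931 payoff=0.0000 vs cont=2.0022 → 2.0022 [wait]  node(8,7) S=196.6338 payoff=0.0000 vs cont=0.0000 → 0.0000 [wait]  node(8,8) S=241.3640 payoff=0.0000 vs cont=0.0000 → 0.0000 [wait]  ⇒ S*(8)=130.5057
t_7: node(7,0) S=51.8877 payoff=97.1923 vs cont=94.9897 → 97.1923 [stop]  node(7,1) S=63.6911 payoff=85.3889 vs cont=83.1863 → 85.3889 [stop]  node(7,2) S=78.1796 payoff=70.9004 vs cont=68.6978 → 70.9004 [stop]  node(7,3) S=95.9639 payoff=53.1161 vs cont=50.9136 → 53.1161 [stop]  node(7,4) S=117.7937 payoff=31.2863 vs cont=29.0837 → 31.2863 [stop]  node(7,5) S=144.5894 payoff=4.4906 vs cont=9.3617 → 9.3617 [wait]  node(7,6) S=177.4806 payoff=0.0000 vs cont=0.8927 → 0.8927 [wait]  node(7,7) S=217.8539 payoff=0.0000 vs cont=0.0000 → 0.0000 [wait]  ⇒ S*(7)=117.7937
t_6: node(6,0) S=57.4873 payoff=91.5927 vs cont=89.3901 → 91.5927 [stop]  node(6,1) S=70.5645 payoff=78.5155 vs cont=76.3129 → 78.5155 [stop]  node(6,2) S=86.6165 payoff=62.4635 vs cont=60.2609 → 62.4635 [stop]  node(6,3) S=106.3200 payoff=42.7600 vs cont=40.5574 → 42.7600 [stop]  node(6,4) S=130.5057 payoff=18.5743 vs cont=18.9990 → 18.9990 [wait]  node(6,5) S=160.1931 payoff=0.0000 vs cont=4.6557 → 4.6557 [wait]  node(6,6) S=196.6338 payoff=0.0000 vs cont=0.3981 → 0.3981 [wait]  ⇒ S*(6)=106.3200
t_5: node(5,0) S=63.6911 payoff=85.3889 vs cont=83.1863 → 85.3889 [stop]  node(5,1) S=78.1796 payoff=70.9004 vs cont=68.6978 → 70.9004 [stop]  node(5,2) S=95.9639 payoff=53.1161 vs cont=50.9136 → 53.1161 [stop]  node(5,3) S=117.7937 payoff=31.2863 vs cont=29.3128 → 31.2863 [stop]  node(5,4) S=144.5894 payoff=4.4906 vs cont=10.9822 → 10.9822 [wait]  node(5,5) S=177.4806 payoff=0.0000 vs cont=2.2905 → 2.2905 [wait]  ⇒ S*(5)=117.7937
t_4: node(4,0) S=70.5645 payoff=78.5155 vs cont=76.3129 → 78.5155 [stop]  node(4,1) S=86.6165 payoff=62.4635 vs cont=60.2609 → 62.4635 [stop]  node(4,2) S=106.3200 payoff=42.7600 vs cont=40.5574 → 42.7600 [stop]  node(4,3) S=130.5057 payoff=18.5743 vs cont=19.8730 → 19.8730 [wait]  node(4,4) S=160.1931 payoff=0.0000 vs cont=6.1321 → 6.1321 [wait]  ⇒ S*(4)=106.3200
t_3: node(3,0) S=78.1796 payoff=70.9004 vs cont=68.6978 → 70.9004 [stop]  node(3,1) S=95.9639 payoff=53.1161 vs cont=50.9136 → 53.1161 [stop]  node(3,2) S=117.7937 payoff=31.2863 vs cont=29.7842 → 31.2863 [stop]  node(3,3) S=144.5894 payoff=4.4906 vs cont=12.1683 → 12.1683 [wait]  ⇒ S*(3)=117.7937
t_2: node(2,0) S=86.6165 payoff=62.4635 vs cont=60.2609 → 62.4635 [stop]  node(2,1) S=106.3200 payoff=42.7600 vs cont=40.5574 → 42.7600 [stop]  node(2,2) S=130.5057 payoff=18.5743 vs cont=20.5127 → 20.5127 [wait]  ⇒ S*(2)=106.3200
t_1: node(1,0) S=95.9639 payoff=53.1161 vs cont=50.9136 → 53.1161 [stop]  node(1,1) S=117.7937 payoff=31.2863 vs cont=30.1292 → 31.2863 [stop]  ⇒ S*(1)=117.7937
t_0: node(0,0) S=106.3200 payoff=42.7600 vs cont=40.5574 → 42.7600 [stop]  ⇒ S*(0)=106.3200

price = 42.7600
boundary = 106.3200 117.7937 106.3200 117.7937 106.3200 117.7937 106.3200 117.7937 130.5057
tree:
42.7600
53.1161 31.2863
62.4635 42.7600 20.5127
70.9004 53.1161 31.2863 12.1683
78.5155 62.4635 42.7600 19.8730 6.1321
85.3889 70.9004 53.1161 31.2863 10.9822 2.2905
91.5927 78.5155 62.4635 42.7600 18.9990 4.6557 0.3981
97.1923 85.3889 70.9004 53.1161 31.2863 9.3617 0.8927 0.0000
102.2464 91.5927 78.5155 62.4635 42.7600 18.5743 2.0022 0.0000 0.0000
106.8082 97.1923 85.3889 70.9004 53.1161 31.2863 4.4906 0.0000 0.0000 0.0000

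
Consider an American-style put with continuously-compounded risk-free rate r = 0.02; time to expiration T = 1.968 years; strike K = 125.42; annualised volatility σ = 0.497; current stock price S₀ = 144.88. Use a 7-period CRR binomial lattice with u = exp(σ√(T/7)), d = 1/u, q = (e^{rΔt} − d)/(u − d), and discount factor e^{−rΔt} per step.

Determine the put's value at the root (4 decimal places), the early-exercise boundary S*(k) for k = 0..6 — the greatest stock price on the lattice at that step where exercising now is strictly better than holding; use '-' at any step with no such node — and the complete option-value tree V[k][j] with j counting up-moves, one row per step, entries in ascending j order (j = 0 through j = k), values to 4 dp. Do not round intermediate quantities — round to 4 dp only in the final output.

params: Δt=0.28114 u=1.30151 d=0.76834 q=0.44507 e^(-rΔt)=0.99439
t_7 payoffs: 102.5177 86.6252 59.7045 14.1030 0.0000 0.0000 0.0000 0.0000
t_6: node(6,0) S=29.8076 payoff=95.6124 vs cont=94.9092 → 95.6124 [stop]  node(6,1) S=50.4918 payoff=74.9282 vs cont=74.2250 → 74.9282 [stop]  node(6,2) S=85.5292 payoff=39.8908 vs cont=39.1875 → 39.8908 [stop]  node(6,3) S=144.8800 payoff=0.0000 vs cont=7.7822 → 7.7822 [wait]  node(6,4) S=245.4157 payoff=0.0000 vs cont=0.0000 → 0.0000 [wait]  node(6,5) S=415.7155 payoff=0.0000 vs cont=0.0000 → 0.0000 [wait]  node(6,6) S=704.1905 payoff=0.0000 vs cont=0.0000 → 0.0000 [wait]  ⇒ S*(6)=85.5292
t_5: node(5,0) S=38.7948 payoff=86.6252 vs cont=85.9219 → 86.6252 [stop]  node(5,1) S=65.7155 payoff=59.7045 vs cont=59.0013 → 59.7045 [stop]  node(5,2) S=111.3170 payoff=14.1030 vs cont=25.4566 → 25.4566 [wait]  node(5,3) S=188.5625 payoff=0.0000 vs cont=4.2944 → 4.2944 [wait]  node(5,4) S=319.4106 payoff=0.0000 vs cont=0.0000 → 0.0000 [wait]  node(5,5) S=541.0572 payoff=0.0000 vs cont=0.0000 → 0.0000 [wait]  ⇒ S*(5)=65.7155
t_4: node(4,0) S=50.4918 payoff=74.9282 vs cont=74.2250 → 74.9282 [stop]  node(4,1) S=85.5292 payoff=39.8908 vs cont=44.2124 → 44.2124 [wait]  node(4,2) S=144.8800 payoff=0.0000 vs cont=15.9479 → 15.9479 [wait]  node(4,3) S=245.4157 payoff=0.0000 vs cont=2.3697 → 2.3697 [wait]  node(4,4) S=415.7155 payoff=0.0000 vs cont=0.0000 → 0.0000 [wait]  ⇒ S*(4)=50.4918
t_3: node(3,0) S=65.7155 payoff=59.7045 vs cont=60.9139 → 60.9139 [wait]  node(3,1) S=111.3170 payoff=14.1030 vs cont=31.4552 → 31.4552 [wait]  node(3,2) S=188.5625 payoff=0.0000 vs cont=9.8491 → 9.8491 [wait]  node(3,3) S=319.4106 payoff=0.0000 vs cont=1.3076 → 1.3076 [wait]  ⇒ S*(3)=-
t_2: node(2,0) S=85.5292 payoff=39.8908 vs cont=47.5346 → 47.5346 [wait]  node(2,1) S=144.8800 payoff=0.0000 vs cont=21.7165 → 21.7165 [wait]  node(2,2) S=245.4157 payoff=0.0000 vs cont=6.0136 → 6.0136 [wait]  ⇒ S*(2)=-
t_1: node(1,0) S=111.3170 payoff=14.1030 vs cont=35.8415 → 35.8415 [wait]  node(1,1) S=188.5625 payoff=0.0000 vs cont=14.6450 → 14.6450 [wait]  ⇒ S*(1)=-
t_0: node(0,0) S=144.8800 payoff=0.0000 vs cont=26.2594 → 26.2594 [wait]  ⇒ S*(0)=-

price = 26.2594
boundary = - - - - 50.4918 65.7155 85.5292
tree:
26.2594
35.8415 14.6450
47.5346 21.7165 6.0136
60.9139 31.4552 9.8491 1.3076
74.9282 44.2124 15.9479 2.3697 0.0000
86.6252 59.7045 25.4566 4.2944 0.0000 0.0000
95.6124 74.9282 39.8908 7.7822 0.0000 0.0000 0.0000
102.5177 86.6252 59.7045 14.1030 0.0000 0.0000 0.0000 0.0000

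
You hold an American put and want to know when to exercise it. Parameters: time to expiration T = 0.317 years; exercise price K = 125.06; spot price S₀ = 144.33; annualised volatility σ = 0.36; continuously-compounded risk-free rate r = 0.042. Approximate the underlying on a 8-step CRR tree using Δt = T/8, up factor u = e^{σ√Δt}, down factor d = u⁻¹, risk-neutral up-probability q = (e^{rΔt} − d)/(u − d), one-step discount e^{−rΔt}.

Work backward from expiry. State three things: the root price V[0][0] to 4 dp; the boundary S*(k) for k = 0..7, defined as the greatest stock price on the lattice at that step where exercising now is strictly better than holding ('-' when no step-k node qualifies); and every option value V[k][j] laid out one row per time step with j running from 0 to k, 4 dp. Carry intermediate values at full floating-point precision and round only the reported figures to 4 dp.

price = 3.1963
boundary = - - - - - 100.8661 108.3596 116.4099
tree:
3.1963
5.1002 1.2545
7.9416 2.2035 0.2855
11.9980 3.8087 0.5648 0.0001
17.4518 6.4455 1.1174 0.0001 0.0000
24.1939 10.5965 2.2104 0.0002 0.0000 0.0000
31.1692 16.7004 4.3727 0.0005 0.0000 0.0000 0.0000
37.6622 24.1939 8.6501 0.0009 0.0000 0.0000 0.0000 0.0000
43.7061 31.1692 16.7004 0.0018 0.0000 0.0000 0.0000 0.0000 0.0000

Δt=0.03963  u=1.07429  d=0.93085  q=0.49370  discount=0.99834
step 8 (expiry): payoffs max(K−S,0) = 43.7061 31.1692 16.7004 0.0018 0.0000 0.0000 0.0000 0.0000 0.0000
step 7: (k=7,j=0): S=87.3978, (K−S)⁺=37.6622, hold=37.4542 ⇒ V=37.6622 exercise | (k=7,j=1): S=100.8661, (K−S)⁺=24.1939, hold=23.9859 ⇒ V=24.1939 exercise | (k=7,j=2): S=116.4099, (K−S)⁺=8.6501, hold=8.4422 ⇒ V=8.6501 exercise | (k=7,j=3): S=134.3490, (K−S)⁺=0.0000, hold=0.0009 ⇒ V=0.0009 continue | (k=7,j=4): S=155.0525, (K−S)⁺=0.0000, hold=0.0000 ⇒ V=0.0000 continue | (k=7,j=5): S=178.9466, (K−S)⁺=0.0000, hold=0.0000 ⇒ V=0.0000 continue | (k=7,j=6): S=206.5228, (K−S)⁺=0.0000, hold=0.0000 ⇒ V=0.0000 continue | (k=7,j=7): S=238.3486, (K−S)⁺=0.0000, hold=0.0000 ⇒ V=0.0000 continue  boundary S*=116.4099
step 6: (k=6,j=0): S=93.8908, (K−S)⁺=31.1692, hold=30.9613 ⇒ V=31.1692 exercise | (k=6,j=1): S=108.3596, (K−S)⁺=16.7004, hold=16.4924 ⇒ V=16.7004 exercise | (k=6,j=2): S=125.0582, (K−S)⁺=0.0018, hold=4.3727 ⇒ V=4.3727 continue | (k=6,j=3): S=144.3300, (K−S)⁺=0.0000, hold=0.0005 ⇒ V=0.0005 continue | (k=6,j=4): S=166.5717, (K−S)⁺=0.0000, hold=0.0000 ⇒ V=0.0000 continue | (k=6,j=5): S=192.2409, (K−S)⁺=0.0000, hold=0.0000 ⇒ V=0.0000 continue | (k=6,j=6): S=221.8658, (K−S)⁺=0.0000, hold=0.0000 ⇒ V=0.0000 continue  boundary S*=108.3596
step 5: (k=5,j=0): S=100.8661, (K−S)⁺=24.1939, hold=23.9859 ⇒ V=24.1939 exercise | (k=5,j=1): S=116.4099, (K−S)⁺=8.6501, hold=10.5965 ⇒ V=10.5965 continue | (k=5,j=2): S=134.3490, (K−S)⁺=0.0000, hold=2.2104 ⇒ V=2.2104 continue | (k=5,j=3): S=155.0525, (K−S)⁺=0.0000, hold=0.0002 ⇒ V=0.0002 continue | (k=5,j=4): S=178.9466, (K−S)⁺=0.0000, hold=0.0000 ⇒ V=0.0000 continue | (k=5,j=5): S=206.5228, (K−S)⁺=0.0000, hold=0.0000 ⇒ V=0.0000 continue  boundary S*=100.8661
step 4: (k=4,j=0): S=108.3596, (K−S)⁺=16.7004, hold=17.4518 ⇒ V=17.4518 continue | (k=4,j=1): S=125.0582, (K−S)⁺=0.0018, hold=6.4455 ⇒ V=6.4455 continue | (k=4,j=2): S=144.3300, (K−S)⁺=0.0000, hold=1.1174 ⇒ V=1.1174 continue | (k=4,j=3): S=166.5717, (K−S)⁺=0.0000, hold=0.0001 ⇒ V=0.0001 continue | (k=4,j=4): S=192.2409, (K−S)⁺=0.0000, hold=0.0000 ⇒ V=0.0000 continue  boundary S*=-
step 3: (k=3,j=0): S=116.4099, (K−S)⁺=8.6501, hold=11.9980 ⇒ V=11.9980 continue | (k=3,j=1): S=134.3490, (K−S)⁺=0.0000, hold=3.8087 ⇒ V=3.8087 continue | (k=3,j=2): S=155.0525, (K−S)⁺=0.0000, hold=0.5648 ⇒ V=0.5648 continue | (k=3,j=3): S=178.9466, (K−S)⁺=0.0000, hold=0.0001 ⇒ V=0.0001 continue  boundary S*=-
step 2: (k=2,j=0): S=125.0582, (K−S)⁺=0.0018, hold=7.9416 ⇒ V=7.9416 continue | (k=2,j=1): S=144.3300, (K−S)⁺=0.0000, hold=2.2035 ⇒ V=2.2035 continue | (k=2,j=2): S=166.5717, (K−S)⁺=0.0000, hold=0.2855 ⇒ V=0.2855 continue  boundary S*=-
step 1: (k=1,j=0): S=134.3490, (K−S)⁺=0.0000, hold=5.1002 ⇒ V=5.1002 continue | (k=1,j=1): S=155.0525, (K−S)⁺=0.0000, hold=1.2545 ⇒ V=1.2545 continue  boundary S*=-
step 0: (k=0,j=0): S=144.3300, (K−S)⁺=0.0000, hold=3.1963 ⇒ V=3.1963 continue  boundary S*=-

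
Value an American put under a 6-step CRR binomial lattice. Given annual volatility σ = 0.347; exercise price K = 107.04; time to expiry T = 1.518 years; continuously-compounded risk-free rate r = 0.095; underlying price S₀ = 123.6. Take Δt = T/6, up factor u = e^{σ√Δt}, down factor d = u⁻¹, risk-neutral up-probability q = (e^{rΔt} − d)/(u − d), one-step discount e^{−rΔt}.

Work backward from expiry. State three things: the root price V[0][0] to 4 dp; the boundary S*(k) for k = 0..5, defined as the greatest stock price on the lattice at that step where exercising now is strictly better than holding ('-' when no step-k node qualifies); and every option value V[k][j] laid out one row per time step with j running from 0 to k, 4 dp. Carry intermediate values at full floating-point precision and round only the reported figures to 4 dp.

price = 7.9105
boundary = - - - 73.2177 61.4915 73.2177
tree:
7.9105
13.2888 3.4261
21.6209 6.3895 0.9121
33.8223 11.6177 1.9702 0.0000
45.5485 20.3767 4.2560 0.0000 0.0000
55.3967 33.8223 9.1938 0.0000 0.0000 0.0000
63.6676 45.5485 19.8600 0.0000 0.0000 0.0000 0.0000

params: Δt=0.25300 u=1.19070 d=0.83985 q=0.52581 e^(-rΔt)=0.97625
t_6 payoffs: 63.6676 45.5485 19.8600 0.0000 0.0000 0.0000 0.0000
t_5: node(5,0) S=51.6433 payoff=55.3967 vs cont=52.8546 → 55.3967 [stop]  node(5,1) S=73.2177 payoff=33.8223 vs cont=31.2803 → 33.8223 [stop]  node(5,2) S=103.8048 payoff=3.2352 vs cont=9.1938 → 9.1938 [wait]  node(5,3) S=147.1700 payoff=0.0000 vs cont=0.0000 → 0.0000 [wait]  node(5,4) S=208.6513 payoff=0.0000 vs cont=0.0000 → 0.0000 [wait]  node(5,5) S=295.8167 payoff=0.0000 vs cont=0.0000 → 0.0000 [wait]  ⇒ S*(5)=73.2177
t_4: node(4,0) S=61.4915 payoff=45.5485 vs cont=43.0065 → 45.5485 [stop]  node(4,1) S=87.1800 payoff=19.8600 vs cont=20.3767 → 20.3767 [wait]  node(4,2) S=123.6000 payoff=0.0000 vs cont=4.2560 → 4.2560 [wait]  node(4,3) S=175.2347 payoff=0.0000 vs cont=0.0000 → 0.0000 [wait]  node(4,4) S=248.4402 payoff=0.0000 vs cont=0.0000 → 0.0000 [wait]  ⇒ S*(4)=61.4915
t_3: node(3,0) S=73.2177 payoff=33.8223 vs cont=31.5455 → 33.8223 [stop]  node(3,1) S=103.8048 payoff=3.2352 vs cont=11.6177 → 11.6177 [wait]  node(3,2) S=147.1700 payoff=0.0000 vs cont=1.9702 → 1.9702 [wait]  node(3,3) S=208.6513 payoff=0.0000 vs cont=0.0000 → 0.0000 [wait]  ⇒ S*(3)=73.2177
t_2: node(2,0) S=87.1800 payoff=19.8600 vs cont=21.6209 → 21.6209 [wait]  node(2,1) S=123.6000 payoff=0.0000 vs cont=6.3895 → 6.3895 [wait]  node(2,2) S=175.2347 payoff=0.0000 vs cont=0.9121 → 0.9121 [wait]  ⇒ S*(2)=-
t_1: node(1,0) S=103.8048 payoff=3.2352 vs cont=13.2888 → 13.2888 [wait]  node(1,1) S=147.1700 payoff=0.0000 vs cont=3.4261 → 3.4261 [wait]  ⇒ S*(1)=-
t_0: node(0,0) S=123.6000 payoff=0.0000 vs cont=7.9105 → 7.9105 [wait]  ⇒ S*(0)=-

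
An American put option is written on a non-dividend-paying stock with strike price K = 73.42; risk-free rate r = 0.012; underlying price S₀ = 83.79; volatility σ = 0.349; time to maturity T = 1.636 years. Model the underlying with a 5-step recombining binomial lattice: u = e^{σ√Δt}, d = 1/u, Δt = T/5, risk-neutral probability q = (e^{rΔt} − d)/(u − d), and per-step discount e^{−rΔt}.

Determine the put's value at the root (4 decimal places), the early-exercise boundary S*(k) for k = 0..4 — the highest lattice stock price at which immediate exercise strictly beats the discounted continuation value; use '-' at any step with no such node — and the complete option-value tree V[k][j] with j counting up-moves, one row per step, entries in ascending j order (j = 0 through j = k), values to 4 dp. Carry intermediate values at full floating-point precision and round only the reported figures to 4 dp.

params: Δt=0.32720 u=1.22095 d=0.81903 q=0.46005 e^(-rΔt)=0.99608
t_5 payoffs: 42.5387 27.3844 4.7934 0.0000 0.0000 0.0000
t_4: node(4,0) S=37.7046 payoff=35.7154 vs cont=35.4277 → 35.7154 [stop]  node(4,1) S=56.2074 payoff=17.2126 vs cont=16.9249 → 17.2126 [stop]  node(4,2) S=83.7900 payoff=0.0000 vs cont=2.5781 → 2.5781 [wait]  node(4,3) S=124.9082 payoff=0.0000 vs cont=0.0000 → 0.0000 [wait]  node(4,4) S=186.2044 payoff=0.0000 vs cont=0.0000 → 0.0000 [wait]  ⇒ S*(4)=56.2074
t_3: node(3,0) S=46.0356 payoff=27.3844 vs cont=27.0967 → 27.3844 [stop]  node(3,1) S=68.6266 payoff=4.7934 vs cont=10.4390 → 10.4390 [wait]  node(3,2) S=102.3038 payoff=0.0000 vs cont=1.3866 → 1.3866 [wait]  node(3,3) S=152.5073 payoff=0.0000 vs cont=0.0000 → 0.0000 [wait]  ⇒ S*(3)=46.0356
t_2: node(2,0) S=56.2074 payoff=17.2126 vs cont=19.5120 → 19.5120 [wait]  node(2,1) S=83.7900 payoff=0.0000 vs cont=6.2499 → 6.2499 [wait]  node(2,2) S=124.9082 payoff=0.0000 vs cont=0.7458 → 0.7458 [wait]  ⇒ S*(2)=-
t_1: node(1,0) S=68.6266 payoff=4.7934 vs cont=13.3583 → 13.3583 [wait]  node(1,1) S=102.3038 payoff=0.0000 vs cont=3.7032 → 3.7032 [wait]  ⇒ S*(1)=-
t_0: node(0,0) S=83.7900 payoff=0.0000 vs cont=8.8815 → 8.8815 [wait]  ⇒ S*(0)=-

price = 8.8815
boundary = - - - 46.0356 56.2074
tree:
8.8815
13.3583 3.7032
19.5120 6.2499 0.7458
27.3844 10.4390 1.3866 0.0000
35.7154 17.2126 2.5781 0.0000 0.0000
42.5387 27.3844 4.7934 0.0000 0.0000 0.0000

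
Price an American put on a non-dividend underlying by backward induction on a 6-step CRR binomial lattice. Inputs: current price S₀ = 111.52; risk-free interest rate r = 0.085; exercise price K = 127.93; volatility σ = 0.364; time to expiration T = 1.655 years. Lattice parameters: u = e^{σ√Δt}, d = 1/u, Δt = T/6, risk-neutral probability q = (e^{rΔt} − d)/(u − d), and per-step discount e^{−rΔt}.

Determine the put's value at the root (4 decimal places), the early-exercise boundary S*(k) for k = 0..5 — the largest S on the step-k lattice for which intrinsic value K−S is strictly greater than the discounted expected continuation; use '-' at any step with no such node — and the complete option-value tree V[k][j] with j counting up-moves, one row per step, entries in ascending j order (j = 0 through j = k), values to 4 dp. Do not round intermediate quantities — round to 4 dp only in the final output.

price = 24.2424
boundary = - - 76.0856 92.1144 76.0856 92.1144
tree:
24.2424
36.1196 14.1320
51.8444 22.9196 6.4760
65.0840 35.8156 11.7850 1.7555
76.0198 51.8444 20.9137 3.6981 0.0000
85.0527 65.0840 35.8156 7.7901 0.0000 0.0000
92.5138 76.0198 51.8444 16.4100 0.0000 0.0000 0.0000

Δt=0.27583  u=1.21067  d=0.82599  q=0.51402  discount=0.97683
step 6 (expiry): payoffs max(K−S,0) = 92.5138 76.0198 51.8444 16.4100 0.0000 0.0000 0.0000
step 5: (k=5,j=0): S=42.8773, (K−S)⁺=85.0527, hold=82.0881 ⇒ V=85.0527 exercise | (k=5,j=1): S=62.8460, (K−S)⁺=65.0840, hold=62.1195 ⇒ V=65.0840 exercise | (k=5,j=2): S=92.1144, (K−S)⁺=35.8156, hold=32.8510 ⇒ V=35.8156 exercise | (k=5,j=3): S=135.0137, (K−S)⁺=0.0000, hold=7.7901 ⇒ V=7.7901 continue | (k=5,j=4): S=197.8918, (K−S)⁺=0.0000, hold=0.0000 ⇒ V=0.0000 continue | (k=5,j=5): S=290.0534, (K−S)⁺=0.0000, hold=0.0000 ⇒ V=0.0000 continue  boundary S*=92.1144
step 4: (k=4,j=0): S=51.9102, (K−S)⁺=76.0198, hold=73.0553 ⇒ V=76.0198 exercise | (k=4,j=1): S=76.0856, (K−S)⁺=51.8444, hold=48.8798 ⇒ V=51.8444 exercise | (k=4,j=2): S=111.5200, (K−S)⁺=16.4100, hold=20.9137 ⇒ V=20.9137 continue | (k=4,j=3): S=163.4567, (K−S)⁺=0.0000, hold=3.6981 ⇒ V=3.6981 continue | (k=4,j=4): S=239.5813, (K−S)⁺=0.0000, hold=0.0000 ⇒ V=0.0000 continue  boundary S*=76.0856
step 3: (k=3,j=0): S=62.8460, (K−S)⁺=65.0840, hold=62.1195 ⇒ V=65.0840 exercise | (k=3,j=1): S=92.1144, (K−S)⁺=35.8156, hold=35.1124 ⇒ V=35.8156 exercise | (k=3,j=2): S=135.0137, (K−S)⁺=0.0000, hold=11.7850 ⇒ V=11.7850 continue | (k=3,j=3): S=197.8918, (K−S)⁺=0.0000, hold=1.7555 ⇒ V=1.7555 continue  boundary S*=92.1144
step 2: (k=2,j=0): S=76.0856, (K−S)⁺=51.8444, hold=48.8798 ⇒ V=51.8444 exercise | (k=2,j=1): S=111.5200, (K−S)⁺=16.4100, hold=22.9196 ⇒ V=22.9196 continue | (k=2,j=2): S=163.4567, (K−S)⁺=0.0000, hold=6.4760 ⇒ V=6.4760 continue  boundary S*=76.0856
step 1: (k=1,j=0): S=92.1144, (K−S)⁺=35.8156, hold=36.1196 ⇒ V=36.1196 continue | (k=1,j=1): S=135.0137, (K−S)⁺=0.0000, hold=14.1320 ⇒ V=14.1320 continue  boundary S*=-
step 0: (k=0,j=0): S=111.5200, (K−S)⁺=16.4100, hold=24.2424 ⇒ V=24.2424 continue  boundary S*=-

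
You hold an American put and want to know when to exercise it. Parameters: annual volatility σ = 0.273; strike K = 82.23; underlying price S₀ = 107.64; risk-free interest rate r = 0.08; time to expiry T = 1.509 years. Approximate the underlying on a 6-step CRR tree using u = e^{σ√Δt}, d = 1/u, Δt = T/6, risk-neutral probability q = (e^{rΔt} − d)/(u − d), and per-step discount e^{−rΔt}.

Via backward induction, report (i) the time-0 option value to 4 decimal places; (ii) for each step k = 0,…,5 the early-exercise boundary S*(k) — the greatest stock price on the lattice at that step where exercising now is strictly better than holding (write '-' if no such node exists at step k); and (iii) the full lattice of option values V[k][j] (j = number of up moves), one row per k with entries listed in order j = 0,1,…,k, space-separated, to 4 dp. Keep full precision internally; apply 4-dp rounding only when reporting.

params: Δt=0.25150 u=1.14672 d=0.87205 q=0.53982 e^(-rΔt)=0.98008
t_6 payoffs: 34.8908 19.9801 0.3729 0.0000 0.0000 0.0000 0.0000
t_5: node(5,0) S=54.2850 payoff=27.9450 vs cont=26.3071 → 27.9450 [stop]  node(5,1) S=71.3834 payoff=10.8466 vs cont=9.2086 → 10.8466 [stop]  node(5,2) S=93.8674 payoff=0.0000 vs cont=0.1682 → 0.1682 [wait]  node(5,3) S=123.4333 payoff=0.0000 vs cont=0.0000 → 0.0000 [wait]  node(5,4) S=162.3118 payoff=0.0000 vs cont=0.0000 → 0.0000 [wait]  node(5,5) S=213.4359 payoff=0.0000 vs cont=0.0000 → 0.0000 [wait]  ⇒ S*(5)=71.3834
t_4: node(4,0) S=62.2499 payoff=19.9801 vs cont=18.3422 → 19.9801 [stop]  node(4,1) S=81.8571 payoff=0.3729 vs cont=4.9810 → 4.9810 [wait]  node(4,2) S=107.6400 payoff=0.0000 vs cont=0.0759 → 0.0759 [wait]  node(4,3) S=141.5439 payoff=0.0000 vs cont=0.0000 → 0.0000 [wait]  node(4,4) S=186.1267 payoff=0.0000 vs cont=0.0000 → 0.0000 [wait]  ⇒ S*(4)=62.2499
t_3: node(3,0) S=71.3834 payoff=10.8466 vs cont=11.6466 → 11.6466 [wait]  node(3,1) S=93.8674 payoff=0.0000 vs cont=2.2866 → 2.2866 [wait]  node(3,2) S=123.4333 payoff=0.0000 vs cont=0.0342 → 0.0342 [wait]  node(3,3) S=162.3118 payoff=0.0000 vs cont=0.0000 → 0.0000 [wait]  ⇒ S*(3)=-
t_2: node(2,0) S=81.8571 payoff=0.3729 vs cont=6.4626 → 6.4626 [wait]  node(2,1) S=107.6400 payoff=0.0000 vs cont=1.0494 → 1.0494 [wait]  node(2,2) S=141.5439 payoff=0.0000 vs cont=0.0154 → 0.0154 [wait]  ⇒ S*(2)=-
t_1: node(1,0) S=93.8674 payoff=0.0000 vs cont=3.4699 → 3.4699 [wait]  node(1,1) S=123.4333 payoff=0.0000 vs cont=0.4815 → 0.4815 [wait]  ⇒ S*(1)=-
t_0: node(0,0) S=107.6400 payoff=0.0000 vs cont=1.8197 → 1.8197 [wait]  ⇒ S*(0)=-

price = 1.8197
boundary = - - - - 62.2499 71.3834
tree:
1.8197
3.4699 0.4815
6.4626 1.0494 0.0154
11.6466 2.2866 0.0342 0.0000
19.9801 4.9810 0.0759 0.0000 0.0000
27.9450 10.8466 0.1682 0.0000 0.0000 0.0000
34.8908 19.9801 0.3729 0.0000 0.0000 0.0000 0.0000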